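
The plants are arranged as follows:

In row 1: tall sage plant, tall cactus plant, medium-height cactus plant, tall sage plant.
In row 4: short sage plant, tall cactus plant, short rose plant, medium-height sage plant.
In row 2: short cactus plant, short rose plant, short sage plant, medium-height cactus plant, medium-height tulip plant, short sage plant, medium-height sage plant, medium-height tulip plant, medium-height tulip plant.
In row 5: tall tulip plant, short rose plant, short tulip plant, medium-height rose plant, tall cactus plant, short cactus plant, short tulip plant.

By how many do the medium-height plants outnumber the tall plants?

medium-height plants: 8.
tall plants: 6.
8 − 6 = 2.

2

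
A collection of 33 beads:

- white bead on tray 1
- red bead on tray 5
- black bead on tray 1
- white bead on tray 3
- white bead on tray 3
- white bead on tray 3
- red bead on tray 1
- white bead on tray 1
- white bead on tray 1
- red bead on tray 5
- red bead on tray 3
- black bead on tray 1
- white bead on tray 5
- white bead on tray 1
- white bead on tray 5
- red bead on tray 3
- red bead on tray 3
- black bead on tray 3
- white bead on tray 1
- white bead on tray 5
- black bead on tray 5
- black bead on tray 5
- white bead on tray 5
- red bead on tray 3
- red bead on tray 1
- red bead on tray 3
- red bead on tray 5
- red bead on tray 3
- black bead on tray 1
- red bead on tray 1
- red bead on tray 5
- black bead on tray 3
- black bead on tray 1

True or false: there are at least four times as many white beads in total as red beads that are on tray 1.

There are 12 white beads.
There are 3 red beads on tray 1.
The claim requires 12 ≥ 4 × 3 = 12, which holds.

True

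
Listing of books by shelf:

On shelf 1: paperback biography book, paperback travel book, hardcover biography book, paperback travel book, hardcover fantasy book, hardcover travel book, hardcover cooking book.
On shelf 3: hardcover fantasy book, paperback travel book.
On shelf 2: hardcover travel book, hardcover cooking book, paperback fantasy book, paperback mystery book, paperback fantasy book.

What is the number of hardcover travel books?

2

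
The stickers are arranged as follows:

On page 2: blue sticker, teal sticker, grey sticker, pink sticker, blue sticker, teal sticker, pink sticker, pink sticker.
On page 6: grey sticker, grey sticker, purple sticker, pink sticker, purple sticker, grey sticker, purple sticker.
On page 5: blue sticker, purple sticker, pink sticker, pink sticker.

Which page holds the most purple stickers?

Counts by page (restricted to purple stickers): page 6→3, page 5→1, page 2→0.
The maximum is 3, held uniquely by page 6.

page 6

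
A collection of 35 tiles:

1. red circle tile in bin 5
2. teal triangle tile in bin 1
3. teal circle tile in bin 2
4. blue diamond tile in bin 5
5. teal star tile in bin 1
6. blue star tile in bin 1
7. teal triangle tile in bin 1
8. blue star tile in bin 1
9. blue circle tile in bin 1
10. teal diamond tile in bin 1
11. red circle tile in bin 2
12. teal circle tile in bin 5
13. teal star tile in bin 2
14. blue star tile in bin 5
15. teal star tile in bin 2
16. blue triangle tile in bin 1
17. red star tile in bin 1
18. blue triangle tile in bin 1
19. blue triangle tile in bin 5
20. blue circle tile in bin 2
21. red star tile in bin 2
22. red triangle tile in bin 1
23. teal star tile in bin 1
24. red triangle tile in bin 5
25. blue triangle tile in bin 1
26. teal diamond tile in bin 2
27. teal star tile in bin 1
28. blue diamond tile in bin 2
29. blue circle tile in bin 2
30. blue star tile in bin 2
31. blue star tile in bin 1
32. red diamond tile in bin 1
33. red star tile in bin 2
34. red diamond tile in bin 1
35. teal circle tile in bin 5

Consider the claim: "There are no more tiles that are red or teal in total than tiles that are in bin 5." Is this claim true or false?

|tiles that are red or teal| = 21.
|tiles in bin 5| = 7.
The claim requires 21 ≤ 7, which does not hold.

False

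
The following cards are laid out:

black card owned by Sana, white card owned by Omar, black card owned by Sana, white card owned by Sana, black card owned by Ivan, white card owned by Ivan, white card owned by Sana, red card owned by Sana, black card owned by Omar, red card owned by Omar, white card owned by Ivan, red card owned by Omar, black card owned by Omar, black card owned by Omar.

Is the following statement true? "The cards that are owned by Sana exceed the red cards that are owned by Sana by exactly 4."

cards owned by Sana: 5.
red cards owned by Sana: 1.
The claim requires 5 − 1 (= 4) to equal 4, which holds.

True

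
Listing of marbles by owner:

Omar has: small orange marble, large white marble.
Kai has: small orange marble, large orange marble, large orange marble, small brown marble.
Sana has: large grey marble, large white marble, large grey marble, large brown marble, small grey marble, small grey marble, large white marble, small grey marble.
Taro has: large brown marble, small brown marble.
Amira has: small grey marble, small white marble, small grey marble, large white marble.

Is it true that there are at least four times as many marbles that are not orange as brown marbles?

|marbles that are not orange| = 16.
|brown marbles| = 4.
The claim requires 16 ≥ 4 × 4 = 16, which holds.

True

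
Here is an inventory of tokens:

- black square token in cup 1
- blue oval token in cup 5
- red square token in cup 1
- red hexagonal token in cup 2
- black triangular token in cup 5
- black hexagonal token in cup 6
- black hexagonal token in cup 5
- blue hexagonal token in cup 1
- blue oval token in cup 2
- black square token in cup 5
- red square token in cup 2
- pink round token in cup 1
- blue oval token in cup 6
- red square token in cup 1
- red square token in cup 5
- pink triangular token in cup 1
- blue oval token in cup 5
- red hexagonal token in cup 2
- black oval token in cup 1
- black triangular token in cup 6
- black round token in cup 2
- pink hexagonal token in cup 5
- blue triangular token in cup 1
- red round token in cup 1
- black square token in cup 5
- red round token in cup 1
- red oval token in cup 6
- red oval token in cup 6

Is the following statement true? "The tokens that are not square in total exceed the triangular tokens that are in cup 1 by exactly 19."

tokens that are not square: 21.
triangular tokens in cup 1: 2.
The claim requires 21 − 2 (= 19) to equal 19, which holds.

True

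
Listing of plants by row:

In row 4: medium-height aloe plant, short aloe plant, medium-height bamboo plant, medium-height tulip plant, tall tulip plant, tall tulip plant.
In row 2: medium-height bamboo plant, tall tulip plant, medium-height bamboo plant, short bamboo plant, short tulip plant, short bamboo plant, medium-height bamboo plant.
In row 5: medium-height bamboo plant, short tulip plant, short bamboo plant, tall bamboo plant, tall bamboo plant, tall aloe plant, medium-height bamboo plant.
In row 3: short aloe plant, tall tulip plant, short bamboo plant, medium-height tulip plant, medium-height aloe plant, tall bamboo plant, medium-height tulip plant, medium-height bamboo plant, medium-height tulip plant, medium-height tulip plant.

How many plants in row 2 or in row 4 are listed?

in row 2: 7; in row 4: 6; together 7 + 6 = 13.

13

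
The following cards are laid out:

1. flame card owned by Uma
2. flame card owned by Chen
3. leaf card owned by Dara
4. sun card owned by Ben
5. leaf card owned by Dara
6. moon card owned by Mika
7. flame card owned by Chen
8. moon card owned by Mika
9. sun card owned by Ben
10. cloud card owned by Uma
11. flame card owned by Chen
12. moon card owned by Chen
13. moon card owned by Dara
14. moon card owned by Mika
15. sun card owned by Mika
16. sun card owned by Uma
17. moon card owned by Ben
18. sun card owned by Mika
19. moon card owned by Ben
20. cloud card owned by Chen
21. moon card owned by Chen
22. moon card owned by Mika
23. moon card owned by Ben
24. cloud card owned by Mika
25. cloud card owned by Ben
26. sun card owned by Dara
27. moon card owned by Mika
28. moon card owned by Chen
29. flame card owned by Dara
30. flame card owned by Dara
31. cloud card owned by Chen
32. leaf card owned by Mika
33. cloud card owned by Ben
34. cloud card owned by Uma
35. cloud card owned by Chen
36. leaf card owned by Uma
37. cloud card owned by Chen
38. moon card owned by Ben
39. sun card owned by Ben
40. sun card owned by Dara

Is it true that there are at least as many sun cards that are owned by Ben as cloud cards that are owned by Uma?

True

Count of sun cards owned by Ben: 3.
Count of cloud cards owned by Uma: 2.
The claim requires 3 ≥ 2, which holds.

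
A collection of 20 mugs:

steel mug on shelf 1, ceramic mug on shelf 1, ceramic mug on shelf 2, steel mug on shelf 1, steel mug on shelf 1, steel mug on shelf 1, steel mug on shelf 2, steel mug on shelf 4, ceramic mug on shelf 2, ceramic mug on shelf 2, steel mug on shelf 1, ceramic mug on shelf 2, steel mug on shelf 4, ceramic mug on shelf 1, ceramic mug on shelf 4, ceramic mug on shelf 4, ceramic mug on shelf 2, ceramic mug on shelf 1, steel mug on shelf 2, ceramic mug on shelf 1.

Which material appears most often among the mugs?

Counts by material: ceramic 11, steel 9.
The maximum is 11, held uniquely by ceramic.

ceramic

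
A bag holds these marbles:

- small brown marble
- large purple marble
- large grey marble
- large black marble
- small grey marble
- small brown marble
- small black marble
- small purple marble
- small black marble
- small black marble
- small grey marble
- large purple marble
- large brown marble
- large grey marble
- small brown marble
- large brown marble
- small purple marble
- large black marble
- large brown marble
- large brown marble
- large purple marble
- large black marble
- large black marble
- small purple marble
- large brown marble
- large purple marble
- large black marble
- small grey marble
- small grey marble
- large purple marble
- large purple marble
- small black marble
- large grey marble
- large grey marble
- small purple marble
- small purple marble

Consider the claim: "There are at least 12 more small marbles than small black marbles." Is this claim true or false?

There are 16 small marbles.
There are 4 small black marbles.
The claim requires 16 − 4 = 12 ≥ 12, which holds.

True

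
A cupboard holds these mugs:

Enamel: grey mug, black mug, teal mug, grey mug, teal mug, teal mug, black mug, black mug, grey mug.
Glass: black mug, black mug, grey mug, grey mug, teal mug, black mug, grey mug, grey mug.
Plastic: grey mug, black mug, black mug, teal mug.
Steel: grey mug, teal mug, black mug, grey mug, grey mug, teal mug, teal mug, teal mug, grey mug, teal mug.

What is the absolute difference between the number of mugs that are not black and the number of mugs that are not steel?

mugs that are not black: 22. mugs that are not steel: 21.
|22 − 21| = 22 − 21 = 1.

1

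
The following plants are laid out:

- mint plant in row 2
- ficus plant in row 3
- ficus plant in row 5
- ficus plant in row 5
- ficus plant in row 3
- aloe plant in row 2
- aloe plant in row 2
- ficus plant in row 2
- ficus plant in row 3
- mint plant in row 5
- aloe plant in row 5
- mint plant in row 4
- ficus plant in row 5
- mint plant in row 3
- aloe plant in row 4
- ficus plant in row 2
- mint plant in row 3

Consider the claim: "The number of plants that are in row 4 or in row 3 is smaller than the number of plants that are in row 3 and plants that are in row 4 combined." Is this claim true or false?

There are 7 plants in row 4 or in row 3.
plants in row 3: 5; plants in row 4: 2; combined: 5 + 2 = 7.
The claim requires 7 < 7, which does not hold.

False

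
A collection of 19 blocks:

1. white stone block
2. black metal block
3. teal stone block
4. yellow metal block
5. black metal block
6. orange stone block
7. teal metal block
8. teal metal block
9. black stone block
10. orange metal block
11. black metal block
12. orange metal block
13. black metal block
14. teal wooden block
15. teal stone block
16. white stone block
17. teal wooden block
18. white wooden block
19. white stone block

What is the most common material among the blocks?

metal

Counts by material: metal 9, stone 7, wooden 3.
The maximum is 9, held uniquely by metal.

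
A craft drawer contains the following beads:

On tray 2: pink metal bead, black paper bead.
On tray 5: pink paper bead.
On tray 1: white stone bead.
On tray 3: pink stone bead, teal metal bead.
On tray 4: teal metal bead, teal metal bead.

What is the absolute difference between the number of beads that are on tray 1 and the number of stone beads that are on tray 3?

0

beads on tray 1: 1. stone beads on tray 3: 1.
|1 − 1| = 1 − 1 = 0.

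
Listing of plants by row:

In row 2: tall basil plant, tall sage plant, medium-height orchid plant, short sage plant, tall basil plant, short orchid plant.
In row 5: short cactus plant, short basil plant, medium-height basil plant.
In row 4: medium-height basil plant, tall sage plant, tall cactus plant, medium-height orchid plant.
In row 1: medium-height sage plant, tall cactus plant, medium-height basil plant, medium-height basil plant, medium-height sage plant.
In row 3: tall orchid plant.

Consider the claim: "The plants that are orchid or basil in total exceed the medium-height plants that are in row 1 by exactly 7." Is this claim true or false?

|plants that are orchid or basil| = 11.
|medium-height plants in row 1| = 4.
The claim requires 11 − 4 (= 7) to equal 7, which holds.

True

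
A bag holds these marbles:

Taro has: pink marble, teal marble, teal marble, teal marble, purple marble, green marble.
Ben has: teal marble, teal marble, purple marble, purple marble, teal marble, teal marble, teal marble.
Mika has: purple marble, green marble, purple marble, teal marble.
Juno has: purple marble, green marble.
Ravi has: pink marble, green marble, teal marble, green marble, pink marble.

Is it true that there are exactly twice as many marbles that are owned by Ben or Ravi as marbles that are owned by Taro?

|marbles owned by Ben or Ravi| = 12.
|marbles owned by Taro| = 6.
The claim requires 12 = 2 × 6 = 12, which holds.

True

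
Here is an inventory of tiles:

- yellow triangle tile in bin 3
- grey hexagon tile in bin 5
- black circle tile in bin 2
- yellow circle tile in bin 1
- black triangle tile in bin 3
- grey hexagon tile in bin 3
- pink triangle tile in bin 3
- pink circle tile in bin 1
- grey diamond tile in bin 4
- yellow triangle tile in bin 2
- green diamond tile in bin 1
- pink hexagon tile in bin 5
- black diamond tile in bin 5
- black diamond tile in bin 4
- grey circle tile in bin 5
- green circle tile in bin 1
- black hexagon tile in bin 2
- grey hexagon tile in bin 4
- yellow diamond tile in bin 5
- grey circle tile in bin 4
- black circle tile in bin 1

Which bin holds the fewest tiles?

Counts by bin: bin 5→5, bin 1→5, bin 4→4, bin 3→4, bin 2→3.
The minimum is 3, held uniquely by bin 2.

bin 2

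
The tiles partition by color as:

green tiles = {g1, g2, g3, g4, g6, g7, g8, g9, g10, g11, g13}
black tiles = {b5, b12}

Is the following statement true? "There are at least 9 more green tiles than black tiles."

|green tiles| = 11.
|black tiles| = 2.
The claim requires 11 − 2 = 9 ≥ 9, which holds.

True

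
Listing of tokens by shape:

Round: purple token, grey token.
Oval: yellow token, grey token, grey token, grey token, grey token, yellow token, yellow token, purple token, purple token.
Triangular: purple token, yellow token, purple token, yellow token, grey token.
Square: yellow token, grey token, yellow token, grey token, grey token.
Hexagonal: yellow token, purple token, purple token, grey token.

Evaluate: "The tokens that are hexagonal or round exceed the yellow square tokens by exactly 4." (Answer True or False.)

tokens that are hexagonal or round: 6.
yellow square tokens: 2.
The claim requires 6 − 2 (= 4) to equal 4, which holds.

True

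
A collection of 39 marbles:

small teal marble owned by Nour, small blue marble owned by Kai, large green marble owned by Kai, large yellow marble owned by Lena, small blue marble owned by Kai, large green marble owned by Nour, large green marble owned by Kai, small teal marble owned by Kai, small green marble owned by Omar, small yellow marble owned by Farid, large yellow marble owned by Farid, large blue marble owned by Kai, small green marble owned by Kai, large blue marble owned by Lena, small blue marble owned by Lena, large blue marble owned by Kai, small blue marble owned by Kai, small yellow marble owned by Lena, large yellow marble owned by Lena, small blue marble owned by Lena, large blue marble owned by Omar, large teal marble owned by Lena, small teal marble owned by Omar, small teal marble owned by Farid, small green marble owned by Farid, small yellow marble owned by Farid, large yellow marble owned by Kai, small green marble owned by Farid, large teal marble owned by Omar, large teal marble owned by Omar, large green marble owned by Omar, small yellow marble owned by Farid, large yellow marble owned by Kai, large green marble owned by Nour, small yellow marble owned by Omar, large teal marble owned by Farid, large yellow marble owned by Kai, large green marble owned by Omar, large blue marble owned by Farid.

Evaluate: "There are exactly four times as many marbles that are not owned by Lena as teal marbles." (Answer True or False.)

True

Count of marbles that are not owned by Lena: 32.
There are 8 teal marbles.
The claim requires 32 = 4 × 8 = 32, which holds.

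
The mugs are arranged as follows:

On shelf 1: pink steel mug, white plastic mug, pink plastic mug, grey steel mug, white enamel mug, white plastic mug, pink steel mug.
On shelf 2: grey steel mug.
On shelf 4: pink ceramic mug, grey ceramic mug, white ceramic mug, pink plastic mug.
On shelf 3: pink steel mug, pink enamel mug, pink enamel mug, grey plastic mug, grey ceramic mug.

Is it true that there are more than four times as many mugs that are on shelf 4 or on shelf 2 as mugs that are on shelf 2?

|mugs on shelf 4 or on shelf 2| = 5.
|mugs on shelf 2| = 1.
The claim requires 5 > 4 × 1 = 4, which holds.

True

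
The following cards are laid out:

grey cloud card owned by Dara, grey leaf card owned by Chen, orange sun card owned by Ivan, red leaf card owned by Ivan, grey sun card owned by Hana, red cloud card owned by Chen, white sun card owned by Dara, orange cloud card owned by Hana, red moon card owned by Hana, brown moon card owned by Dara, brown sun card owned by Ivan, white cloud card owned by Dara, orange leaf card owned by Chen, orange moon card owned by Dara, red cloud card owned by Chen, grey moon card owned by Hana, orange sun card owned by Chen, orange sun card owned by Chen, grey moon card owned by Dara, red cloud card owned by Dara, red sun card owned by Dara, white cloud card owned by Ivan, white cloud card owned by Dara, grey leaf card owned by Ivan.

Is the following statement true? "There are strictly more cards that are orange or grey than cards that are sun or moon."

False

There are 12 cards that are orange or grey.
There are 12 cards that are sun or moon.
The claim requires 12 > 12, which does not hold.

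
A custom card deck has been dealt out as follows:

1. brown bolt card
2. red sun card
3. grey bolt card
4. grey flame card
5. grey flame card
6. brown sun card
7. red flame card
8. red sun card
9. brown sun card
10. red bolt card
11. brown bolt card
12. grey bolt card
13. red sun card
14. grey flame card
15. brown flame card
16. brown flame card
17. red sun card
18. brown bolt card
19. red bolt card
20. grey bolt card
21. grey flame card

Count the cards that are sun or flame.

flame: 7; sun: 6; together 7 + 6 = 13.

13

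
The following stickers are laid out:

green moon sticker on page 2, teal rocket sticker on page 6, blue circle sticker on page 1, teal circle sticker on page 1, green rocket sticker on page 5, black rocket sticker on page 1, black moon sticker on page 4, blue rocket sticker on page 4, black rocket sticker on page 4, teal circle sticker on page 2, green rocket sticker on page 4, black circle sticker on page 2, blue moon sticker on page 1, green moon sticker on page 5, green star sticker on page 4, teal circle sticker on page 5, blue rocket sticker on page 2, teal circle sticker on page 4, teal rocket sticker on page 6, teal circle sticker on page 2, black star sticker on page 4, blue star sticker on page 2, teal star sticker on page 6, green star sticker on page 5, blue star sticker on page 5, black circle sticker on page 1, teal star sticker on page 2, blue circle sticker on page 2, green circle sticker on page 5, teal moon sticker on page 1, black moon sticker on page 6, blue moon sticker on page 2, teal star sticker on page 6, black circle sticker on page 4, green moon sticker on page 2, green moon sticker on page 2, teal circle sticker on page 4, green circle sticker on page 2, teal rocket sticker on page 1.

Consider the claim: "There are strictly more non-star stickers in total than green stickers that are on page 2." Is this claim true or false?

True

non-star stickers: 31.
green stickers on page 2: 4.
The claim requires 31 > 4, which holds.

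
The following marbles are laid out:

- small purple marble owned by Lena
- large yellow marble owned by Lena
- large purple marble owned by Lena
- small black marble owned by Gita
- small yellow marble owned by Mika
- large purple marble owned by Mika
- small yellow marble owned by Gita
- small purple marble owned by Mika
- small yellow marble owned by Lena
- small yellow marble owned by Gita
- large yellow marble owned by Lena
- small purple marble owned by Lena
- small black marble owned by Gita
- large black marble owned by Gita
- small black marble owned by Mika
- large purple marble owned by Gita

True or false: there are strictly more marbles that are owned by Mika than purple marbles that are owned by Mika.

True

Count of marbles owned by Mika: 4.
Count of purple marbles owned by Mika: 2.
The claim requires 4 > 2, which holds.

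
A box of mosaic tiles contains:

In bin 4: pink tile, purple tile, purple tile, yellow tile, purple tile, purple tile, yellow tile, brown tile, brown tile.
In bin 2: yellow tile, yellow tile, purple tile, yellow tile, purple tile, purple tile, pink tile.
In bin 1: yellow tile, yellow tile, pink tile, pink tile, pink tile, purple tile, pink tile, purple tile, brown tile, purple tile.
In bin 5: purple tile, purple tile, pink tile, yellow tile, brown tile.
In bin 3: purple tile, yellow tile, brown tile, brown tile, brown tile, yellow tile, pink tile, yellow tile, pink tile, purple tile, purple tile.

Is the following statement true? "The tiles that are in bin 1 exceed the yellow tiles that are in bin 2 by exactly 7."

tiles in bin 1: 10.
yellow tiles in bin 2: 3.
The claim requires 10 − 3 (= 7) to equal 7, which holds.

True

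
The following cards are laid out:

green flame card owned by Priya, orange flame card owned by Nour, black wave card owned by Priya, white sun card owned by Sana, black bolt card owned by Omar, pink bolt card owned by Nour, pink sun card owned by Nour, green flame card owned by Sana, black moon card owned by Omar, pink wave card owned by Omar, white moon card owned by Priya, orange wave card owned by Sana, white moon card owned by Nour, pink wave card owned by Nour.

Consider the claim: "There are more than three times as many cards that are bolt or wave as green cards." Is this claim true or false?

|cards that are bolt or wave| = 6.
|green cards| = 2.
The claim requires 6 > 3 × 2 = 6, which does not hold.

False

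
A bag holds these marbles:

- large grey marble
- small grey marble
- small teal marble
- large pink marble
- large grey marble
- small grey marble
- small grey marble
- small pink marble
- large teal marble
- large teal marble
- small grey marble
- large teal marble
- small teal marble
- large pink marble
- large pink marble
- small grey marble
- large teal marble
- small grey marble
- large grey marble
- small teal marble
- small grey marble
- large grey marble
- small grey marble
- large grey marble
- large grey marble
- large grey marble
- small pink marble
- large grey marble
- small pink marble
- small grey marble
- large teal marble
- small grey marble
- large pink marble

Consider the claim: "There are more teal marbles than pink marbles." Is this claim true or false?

True

teal marbles: 8.
pink marbles: 7.
The claim requires 8 > 7, which holds.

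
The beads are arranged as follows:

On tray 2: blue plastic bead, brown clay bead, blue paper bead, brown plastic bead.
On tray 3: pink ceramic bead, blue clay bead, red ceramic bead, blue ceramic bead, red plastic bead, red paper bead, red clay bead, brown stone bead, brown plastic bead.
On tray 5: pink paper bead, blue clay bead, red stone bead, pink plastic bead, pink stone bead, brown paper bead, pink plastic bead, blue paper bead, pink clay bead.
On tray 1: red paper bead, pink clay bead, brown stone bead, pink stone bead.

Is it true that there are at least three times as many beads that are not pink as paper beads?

True

There are 18 beads that are not pink.
There are 6 paper beads.
The claim requires 18 ≥ 3 × 6 = 18, which holds.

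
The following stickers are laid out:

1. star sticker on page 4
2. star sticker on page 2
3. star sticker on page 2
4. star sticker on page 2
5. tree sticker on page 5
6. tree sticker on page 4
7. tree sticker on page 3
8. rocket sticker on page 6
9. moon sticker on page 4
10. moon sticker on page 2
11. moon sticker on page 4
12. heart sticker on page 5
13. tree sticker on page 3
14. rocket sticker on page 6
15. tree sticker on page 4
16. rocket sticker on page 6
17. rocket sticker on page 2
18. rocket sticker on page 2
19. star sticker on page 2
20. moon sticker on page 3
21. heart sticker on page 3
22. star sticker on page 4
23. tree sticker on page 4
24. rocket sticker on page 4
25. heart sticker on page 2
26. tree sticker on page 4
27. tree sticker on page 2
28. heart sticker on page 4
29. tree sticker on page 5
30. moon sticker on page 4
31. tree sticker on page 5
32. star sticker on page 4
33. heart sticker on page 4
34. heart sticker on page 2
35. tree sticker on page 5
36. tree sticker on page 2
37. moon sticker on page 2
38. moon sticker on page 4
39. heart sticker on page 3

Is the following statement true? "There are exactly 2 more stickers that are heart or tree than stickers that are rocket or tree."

stickers that are heart or tree: 19.
stickers that are rocket or tree: 18.
The claim requires 19 − 18 (= 1) to equal 2, which does not hold.

False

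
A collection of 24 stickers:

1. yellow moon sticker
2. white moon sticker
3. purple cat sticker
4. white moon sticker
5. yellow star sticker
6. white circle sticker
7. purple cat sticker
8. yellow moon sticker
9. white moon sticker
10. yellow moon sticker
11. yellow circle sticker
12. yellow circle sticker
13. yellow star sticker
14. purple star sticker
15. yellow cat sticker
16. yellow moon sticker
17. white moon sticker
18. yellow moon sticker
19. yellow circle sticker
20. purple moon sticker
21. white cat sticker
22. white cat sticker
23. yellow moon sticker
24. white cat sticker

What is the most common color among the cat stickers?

Counts by color (restricted to cat stickers): white 3, purple 2, yellow 1.
The maximum is 3, held uniquely by white.

white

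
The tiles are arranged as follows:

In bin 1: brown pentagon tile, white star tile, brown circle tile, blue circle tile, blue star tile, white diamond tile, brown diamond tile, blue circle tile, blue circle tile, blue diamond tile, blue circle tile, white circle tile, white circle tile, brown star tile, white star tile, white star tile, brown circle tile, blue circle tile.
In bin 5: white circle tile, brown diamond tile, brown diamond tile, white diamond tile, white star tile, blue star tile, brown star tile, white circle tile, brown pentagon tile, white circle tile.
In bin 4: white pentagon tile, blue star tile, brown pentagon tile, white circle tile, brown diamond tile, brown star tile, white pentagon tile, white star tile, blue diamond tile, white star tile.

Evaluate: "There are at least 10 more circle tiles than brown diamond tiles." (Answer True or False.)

There are 13 circle tiles.
There are 4 brown diamond tiles.
The claim requires 13 − 4 = 9 ≥ 10, which does not hold.

False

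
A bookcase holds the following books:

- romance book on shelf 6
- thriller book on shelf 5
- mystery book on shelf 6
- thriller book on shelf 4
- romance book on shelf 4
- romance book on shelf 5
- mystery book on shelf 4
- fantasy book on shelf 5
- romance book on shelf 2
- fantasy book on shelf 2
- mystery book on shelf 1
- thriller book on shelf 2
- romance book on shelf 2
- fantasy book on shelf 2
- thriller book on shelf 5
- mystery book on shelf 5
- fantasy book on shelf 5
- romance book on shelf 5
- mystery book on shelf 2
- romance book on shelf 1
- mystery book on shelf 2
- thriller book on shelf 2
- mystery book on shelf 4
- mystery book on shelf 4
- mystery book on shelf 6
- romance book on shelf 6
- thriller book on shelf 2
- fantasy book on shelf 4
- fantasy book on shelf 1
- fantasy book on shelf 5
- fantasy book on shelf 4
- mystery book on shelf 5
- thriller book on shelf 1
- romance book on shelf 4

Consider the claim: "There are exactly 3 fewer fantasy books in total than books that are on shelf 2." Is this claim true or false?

fantasy books: 8.
books on shelf 2: 9.
The claim requires 9 − 8 (= 1) to equal 3, which does not hold.

False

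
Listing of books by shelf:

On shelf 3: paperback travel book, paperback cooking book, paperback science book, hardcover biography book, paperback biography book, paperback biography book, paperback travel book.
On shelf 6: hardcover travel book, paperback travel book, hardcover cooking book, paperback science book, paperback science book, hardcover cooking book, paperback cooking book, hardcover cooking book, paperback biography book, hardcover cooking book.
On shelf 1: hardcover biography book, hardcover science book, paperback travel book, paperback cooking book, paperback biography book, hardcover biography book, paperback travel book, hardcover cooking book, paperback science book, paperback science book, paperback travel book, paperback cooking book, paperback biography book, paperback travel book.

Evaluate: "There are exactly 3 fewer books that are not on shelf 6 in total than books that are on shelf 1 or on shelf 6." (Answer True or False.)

books that are not on shelf 6: 21.
books on shelf 1 or on shelf 6: 24.
The claim requires 24 − 21 (= 3) to equal 3, which holds.

True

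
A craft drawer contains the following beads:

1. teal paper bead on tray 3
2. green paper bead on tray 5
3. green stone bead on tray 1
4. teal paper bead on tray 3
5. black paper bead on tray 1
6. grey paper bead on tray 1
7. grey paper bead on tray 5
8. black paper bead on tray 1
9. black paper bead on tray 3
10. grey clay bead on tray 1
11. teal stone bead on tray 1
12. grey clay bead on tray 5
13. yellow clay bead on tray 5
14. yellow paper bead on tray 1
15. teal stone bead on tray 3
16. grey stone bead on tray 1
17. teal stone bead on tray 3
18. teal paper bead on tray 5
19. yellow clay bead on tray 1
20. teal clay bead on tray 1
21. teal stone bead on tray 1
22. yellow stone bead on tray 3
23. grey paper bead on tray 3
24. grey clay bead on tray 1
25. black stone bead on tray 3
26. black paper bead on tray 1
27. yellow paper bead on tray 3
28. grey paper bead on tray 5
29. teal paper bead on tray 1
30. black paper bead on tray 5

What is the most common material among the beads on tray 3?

Counts by material (restricted to beads on tray 3): paper 5, stone 4.
The maximum is 5, held uniquely by paper.

paper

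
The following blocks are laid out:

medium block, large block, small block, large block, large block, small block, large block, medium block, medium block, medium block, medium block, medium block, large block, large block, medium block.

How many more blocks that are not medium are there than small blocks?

6

blocks that are not medium: 8.
small blocks: 2.
8 − 2 = 6.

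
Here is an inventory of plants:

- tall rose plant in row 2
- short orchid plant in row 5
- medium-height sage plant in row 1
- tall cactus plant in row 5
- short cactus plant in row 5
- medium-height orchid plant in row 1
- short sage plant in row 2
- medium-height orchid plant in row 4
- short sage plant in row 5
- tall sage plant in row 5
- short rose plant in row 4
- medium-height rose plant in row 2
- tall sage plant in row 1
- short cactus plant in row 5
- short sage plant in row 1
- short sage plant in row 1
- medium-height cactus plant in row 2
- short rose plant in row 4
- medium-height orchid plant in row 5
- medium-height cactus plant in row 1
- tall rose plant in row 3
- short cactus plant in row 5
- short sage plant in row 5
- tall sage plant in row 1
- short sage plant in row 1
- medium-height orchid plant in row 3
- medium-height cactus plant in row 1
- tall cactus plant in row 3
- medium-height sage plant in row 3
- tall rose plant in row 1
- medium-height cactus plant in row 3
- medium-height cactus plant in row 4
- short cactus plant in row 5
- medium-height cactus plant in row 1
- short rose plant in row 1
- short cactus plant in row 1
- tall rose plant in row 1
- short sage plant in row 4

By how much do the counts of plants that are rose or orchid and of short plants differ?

plants that are rose or orchid: 13. short plants: 16.
|13 − 16| = 16 − 13 = 3.

3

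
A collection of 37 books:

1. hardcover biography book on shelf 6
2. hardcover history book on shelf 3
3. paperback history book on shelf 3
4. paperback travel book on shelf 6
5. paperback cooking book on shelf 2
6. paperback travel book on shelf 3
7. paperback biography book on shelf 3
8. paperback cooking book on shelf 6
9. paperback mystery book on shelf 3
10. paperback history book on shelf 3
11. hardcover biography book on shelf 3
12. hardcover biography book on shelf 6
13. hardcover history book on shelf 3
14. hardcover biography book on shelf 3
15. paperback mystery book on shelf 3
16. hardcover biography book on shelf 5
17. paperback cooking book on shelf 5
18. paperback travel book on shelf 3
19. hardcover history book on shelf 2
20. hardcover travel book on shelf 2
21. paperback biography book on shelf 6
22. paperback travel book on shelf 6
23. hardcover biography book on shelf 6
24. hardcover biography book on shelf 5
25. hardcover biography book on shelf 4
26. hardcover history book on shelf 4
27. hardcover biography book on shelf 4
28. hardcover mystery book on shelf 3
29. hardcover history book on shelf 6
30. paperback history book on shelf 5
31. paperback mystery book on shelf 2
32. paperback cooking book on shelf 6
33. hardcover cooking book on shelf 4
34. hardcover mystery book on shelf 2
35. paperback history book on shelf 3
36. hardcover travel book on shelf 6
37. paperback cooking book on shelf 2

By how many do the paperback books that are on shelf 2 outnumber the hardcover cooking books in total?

2

paperback books on shelf 2: 3.
hardcover cooking books: 1.
3 − 1 = 2.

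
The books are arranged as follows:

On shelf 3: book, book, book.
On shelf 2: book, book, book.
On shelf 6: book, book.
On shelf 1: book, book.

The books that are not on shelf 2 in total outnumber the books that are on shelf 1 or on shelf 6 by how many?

3

books that are not on shelf 2: 7.
books on shelf 1 or on shelf 6: 4.
7 − 4 = 3.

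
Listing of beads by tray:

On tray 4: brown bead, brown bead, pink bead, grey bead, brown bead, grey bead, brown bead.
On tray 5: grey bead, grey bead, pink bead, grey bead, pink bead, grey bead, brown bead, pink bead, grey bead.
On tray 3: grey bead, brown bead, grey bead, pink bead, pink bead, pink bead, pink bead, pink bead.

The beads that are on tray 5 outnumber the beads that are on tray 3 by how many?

beads on tray 5: 9.
beads on tray 3: 8.
9 − 8 = 1.

1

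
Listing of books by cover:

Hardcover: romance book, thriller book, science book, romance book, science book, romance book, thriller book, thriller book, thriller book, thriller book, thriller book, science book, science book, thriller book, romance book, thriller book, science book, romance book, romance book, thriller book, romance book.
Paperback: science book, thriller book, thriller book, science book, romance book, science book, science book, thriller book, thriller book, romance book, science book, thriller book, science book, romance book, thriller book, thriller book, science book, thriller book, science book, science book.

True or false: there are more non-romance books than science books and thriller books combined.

There are 31 non-romance books.
science books: 14; thriller books: 17; combined: 14 + 17 = 31.
The claim requires 31 > 31, which does not hold.

False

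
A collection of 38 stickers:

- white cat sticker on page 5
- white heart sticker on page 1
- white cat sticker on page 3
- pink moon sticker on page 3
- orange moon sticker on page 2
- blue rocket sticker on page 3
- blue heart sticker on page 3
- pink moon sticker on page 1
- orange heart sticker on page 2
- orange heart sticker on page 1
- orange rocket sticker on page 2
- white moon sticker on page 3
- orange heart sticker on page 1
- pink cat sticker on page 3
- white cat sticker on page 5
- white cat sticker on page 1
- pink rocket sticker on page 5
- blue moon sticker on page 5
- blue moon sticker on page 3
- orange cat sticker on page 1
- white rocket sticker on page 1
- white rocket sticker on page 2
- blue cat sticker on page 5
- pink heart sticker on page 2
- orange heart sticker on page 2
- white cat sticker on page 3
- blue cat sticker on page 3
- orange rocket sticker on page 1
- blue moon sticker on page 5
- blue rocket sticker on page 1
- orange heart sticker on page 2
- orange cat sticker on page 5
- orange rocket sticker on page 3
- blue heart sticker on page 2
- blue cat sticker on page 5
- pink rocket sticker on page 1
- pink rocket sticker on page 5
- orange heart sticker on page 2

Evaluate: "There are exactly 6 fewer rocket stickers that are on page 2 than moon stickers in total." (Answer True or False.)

False

rocket stickers on page 2: 2.
moon stickers: 7.
The claim requires 7 − 2 (= 5) to equal 6, which does not hold.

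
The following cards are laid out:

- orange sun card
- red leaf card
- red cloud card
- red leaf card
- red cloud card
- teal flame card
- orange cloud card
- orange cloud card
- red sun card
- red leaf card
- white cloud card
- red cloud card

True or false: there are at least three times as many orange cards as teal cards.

True

There are 3 orange cards.
There is 1 teal card.
The claim requires 3 ≥ 3 × 1 = 3, which holds.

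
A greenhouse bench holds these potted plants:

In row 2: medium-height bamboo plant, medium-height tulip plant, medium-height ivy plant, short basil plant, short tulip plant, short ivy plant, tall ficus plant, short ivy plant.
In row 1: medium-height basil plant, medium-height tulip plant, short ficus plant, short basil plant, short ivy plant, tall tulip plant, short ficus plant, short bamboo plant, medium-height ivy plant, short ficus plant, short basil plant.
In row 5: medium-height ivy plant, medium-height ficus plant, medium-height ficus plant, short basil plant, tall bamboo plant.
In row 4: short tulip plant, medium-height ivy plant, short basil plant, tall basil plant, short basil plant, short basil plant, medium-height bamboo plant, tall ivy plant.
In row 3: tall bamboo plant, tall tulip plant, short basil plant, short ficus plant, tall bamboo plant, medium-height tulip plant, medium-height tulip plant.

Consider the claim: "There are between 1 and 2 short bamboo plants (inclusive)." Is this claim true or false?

True

There is 1 short bamboo plant.
The claim requires 1 ≤ 1 ≤ 2, which holds.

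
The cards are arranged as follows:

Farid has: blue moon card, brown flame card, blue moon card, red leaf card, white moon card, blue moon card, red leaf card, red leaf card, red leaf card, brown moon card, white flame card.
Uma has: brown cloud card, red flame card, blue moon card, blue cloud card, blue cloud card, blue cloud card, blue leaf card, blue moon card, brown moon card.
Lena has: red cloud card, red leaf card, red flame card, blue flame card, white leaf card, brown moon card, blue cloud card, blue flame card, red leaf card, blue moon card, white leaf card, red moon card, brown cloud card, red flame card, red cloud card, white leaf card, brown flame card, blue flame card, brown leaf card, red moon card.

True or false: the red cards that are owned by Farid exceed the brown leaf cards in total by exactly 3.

Count of red cards owned by Farid: 4.
There is 1 brown leaf card.
The claim requires 4 − 1 (= 3) to equal 3, which holds.

True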